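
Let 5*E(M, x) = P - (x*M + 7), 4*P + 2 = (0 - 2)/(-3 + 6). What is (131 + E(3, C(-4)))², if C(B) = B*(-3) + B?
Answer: 139876/9 ≈ 15542.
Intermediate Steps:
C(B) = -2*B (C(B) = -3*B + B = -2*B)
P = -⅔ (P = -½ + ((0 - 2)/(-3 + 6))/4 = -½ + (-2/3)/4 = -½ + (-2*⅓)/4 = -½ + (¼)*(-⅔) = -½ - ⅙ = -⅔ ≈ -0.66667)
E(M, x) = -23/15 - M*x/5 (E(M, x) = (-⅔ - (x*M + 7))/5 = (-⅔ - (M*x + 7))/5 = (-⅔ - (7 + M*x))/5 = (-⅔ + (-7 - M*x))/5 = (-23/3 - M*x)/5 = -23/15 - M*x/5)
(131 + E(3, C(-4)))² = (131 + (-23/15 - ⅕*3*(-2*(-4))))² = (131 + (-23/15 - ⅕*3*8))² = (131 + (-23/15 - 24/5))² = (131 - 19/3)² = (374/3)² = 139876/9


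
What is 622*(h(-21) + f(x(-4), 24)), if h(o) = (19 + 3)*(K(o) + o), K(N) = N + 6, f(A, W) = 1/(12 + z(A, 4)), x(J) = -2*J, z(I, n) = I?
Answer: -4925929/10 ≈ -4.9259e+5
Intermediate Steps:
f(A, W) = 1/(12 + A)
K(N) = 6 + N
h(o) = 132 + 44*o (h(o) = (19 + 3)*((6 + o) + o) = 22*(6 + 2*o) = 132 + 44*o)
622*(h(-21) + f(x(-4), 24)) = 622*((132 + 44*(-21)) + 1/(12 - 2*(-4))) = 622*((132 - 924) + 1/(12 + 8)) = 622*(-792 + 1/20) = 622*(-15839/20) = -4925929/10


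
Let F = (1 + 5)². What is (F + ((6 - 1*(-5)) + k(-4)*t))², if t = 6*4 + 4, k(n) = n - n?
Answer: 2209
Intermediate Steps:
k(n) = 0
t = 28 (t = 24 + 4 = 28)
F = 36 (F = 6² = 36)
(F + ((6 - 1*(-5)) + k(-4)*t))² = (36 + ((6 - 1*(-5)) + 0*28))² = (36 + ((6 + 5) + 0))² = (36 + (11 + 0))² = (36 + 11)² = 47² = 2209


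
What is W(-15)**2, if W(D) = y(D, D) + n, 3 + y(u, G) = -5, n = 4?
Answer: 16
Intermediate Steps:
y(u, G) = -8 (y(u, G) = -3 - 5 = -8)
W(D) = -4 (W(D) = -8 + 4 = -4)
W(-15)**2 = (-4)**2 = 16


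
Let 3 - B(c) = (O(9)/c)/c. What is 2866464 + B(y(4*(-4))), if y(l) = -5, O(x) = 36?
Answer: 71661639/25 ≈ 2.8665e+6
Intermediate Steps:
B(c) = 3 - 36/c**2 (B(c) = 3 - 36/c/c = 3 - 36/c**2)
2866464 + B(y(4*(-4))) = 2866464 + (3 - 36/(-5)**2) = 2866464 + (3 - 36*1/25) = 2866464 + (3 - 36/25) = 2866464 + 39/25 = 71661639/25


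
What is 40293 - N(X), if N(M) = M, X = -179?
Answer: 40472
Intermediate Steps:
40293 - N(X) = 40293 - 1*(-179) = 40293 + 179 = 40472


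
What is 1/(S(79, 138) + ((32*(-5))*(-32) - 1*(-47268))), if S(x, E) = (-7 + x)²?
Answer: 1/57572 ≈ 1.7370e-5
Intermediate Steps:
1/(S(79, 138) + ((32*(-5))*(-32) - 1*(-47268))) = 1/((-7 + 79)² + ((32*(-5))*(-32) - 1*(-47268))) = 1/(72² + (-160*(-32) + 47268)) = 1/(5184 + (5120 + 47268)) = 1/(5184 + 52388) = 1/57572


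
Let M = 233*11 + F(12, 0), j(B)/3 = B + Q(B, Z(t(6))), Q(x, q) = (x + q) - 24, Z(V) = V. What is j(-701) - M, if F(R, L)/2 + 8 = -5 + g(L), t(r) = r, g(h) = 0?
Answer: -6797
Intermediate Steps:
F(R, L) = -26 (F(R, L) = -16 + 2*(-5 + 0) = -16 + 2*(-5) = -16 - 10 = -26)
Q(x, q) = -24 + q + x (Q(x, q) = (q + x) - 24 = -24 + q + x)
j(B) = -54 + 6*B (j(B) = 3*(B + (-24 + 6 + B)) = 3*(B + (-18 + B)) = 3*(-18 + 2*B) = -54 + 6*B)
M = 2537 (M = 233*11 - 26 = 2563 - 26 = 2537)
j(-701) - M = (-54 + 6*(-701)) - 1*2537 = (-54 - 4206) - 2537 = -4260 - 2537 = -6797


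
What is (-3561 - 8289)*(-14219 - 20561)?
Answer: 412143000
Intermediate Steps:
(-3561 - 8289)*(-14219 - 20561) = -11850*(-34780) = 412143000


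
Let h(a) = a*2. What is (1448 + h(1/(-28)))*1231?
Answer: 24953601/14 ≈ 1.7824e+6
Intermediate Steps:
h(a) = 2*a
(1448 + h(1/(-28)))*1231 = (1448 + 2/(-28))*1231 = (1448 + 2*(-1/28))*1231 = (1448 - 1/14)*1231 = (20271/14)*1231 = 24953601/14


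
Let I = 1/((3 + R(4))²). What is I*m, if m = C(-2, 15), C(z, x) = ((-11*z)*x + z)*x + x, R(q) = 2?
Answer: 987/5 ≈ 197.40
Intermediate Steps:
C(z, x) = x + x*(z - 11*x*z) (C(z, x) = (-11*x*z + z)*x + x = (z - 11*x*z)*x + x = x*(z - 11*x*z) + x = x + x*(z - 11*x*z))
m = 4935 (m = 15*(1 - 2 - 11*15*(-2)) = 15*(1 - 2 + 330) = 15*329 = 4935)
I = 1/25 (I = 1/((3 + 2)²) = 1/(5²) = 1/25 ≈ 0.040000)
I*m = (1/25)*4935 = 987/5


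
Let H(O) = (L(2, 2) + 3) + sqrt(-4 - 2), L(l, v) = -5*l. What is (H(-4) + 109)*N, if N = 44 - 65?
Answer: -2142 - 21*I*sqrt(6) ≈ -2142.0 - 51.439*I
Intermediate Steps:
H(O) = -7 + I*sqrt(6) (H(O) = (-5*2 + 3) + sqrt(-4 - 2) = (-10 + 3) + sqrt(-6) = -7 + I*sqrt(6))
N = -21
(H(-4) + 109)*N = ((-7 + I*sqrt(6)) + 109)*(-21) = (102 + I*sqrt(6))*(-21) = -2142 - 21*I*sqrt(6)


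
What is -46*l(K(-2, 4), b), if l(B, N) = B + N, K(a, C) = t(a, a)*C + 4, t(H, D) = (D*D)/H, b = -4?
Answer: 368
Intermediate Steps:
t(H, D) = D**2/H
K(a, C) = 4 + C*a (K(a, C) = (a**2/a)*C + 4 = a*C + 4 = C*a + 4 = 4 + C*a)
-46*l(K(-2, 4), b) = -46*((4 + 4*(-2)) - 4) = -46*((4 - 8) - 4) = -46*(-4 - 4) = -46*(-8) = 368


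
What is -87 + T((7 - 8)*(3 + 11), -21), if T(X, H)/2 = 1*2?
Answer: -83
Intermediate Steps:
T(X, H) = 4 (T(X, H) = 2*(1*2) = 2*2 = 4)
-87 + T((7 - 8)*(3 + 11), -21) = -87 + 4 = -83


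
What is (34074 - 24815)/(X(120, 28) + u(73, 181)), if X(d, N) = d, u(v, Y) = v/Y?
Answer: 1675879/21793 ≈ 76.900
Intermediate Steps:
(34074 - 24815)/(X(120, 28) + u(73, 181)) = (34074 - 24815)/(120 + 73/181) = 9259/(120 + 73*(1/181)) = 9259/(120 + 73/181) = 9259/(21793/181) = 9259*(181/21793) = 1675879/21793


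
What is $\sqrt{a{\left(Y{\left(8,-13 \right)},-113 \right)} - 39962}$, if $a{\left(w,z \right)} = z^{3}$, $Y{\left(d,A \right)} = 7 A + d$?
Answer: $17 i \sqrt{5131} \approx 1217.7 i$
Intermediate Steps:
$Y{\left(d,A \right)} = d + 7 A$
$\sqrt{a{\left(Y{\left(8,-13 \right)},-113 \right)} - 39962} = \sqrt{\left(-113\right)^{3} - 39962} = \sqrt{-1442897 - 39962} = \sqrt{-1482859} = 17 i \sqrt{5131}$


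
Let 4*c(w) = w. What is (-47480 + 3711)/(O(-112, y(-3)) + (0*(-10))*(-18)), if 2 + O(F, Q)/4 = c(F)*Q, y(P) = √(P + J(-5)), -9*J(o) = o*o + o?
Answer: 393921/73768 - 919149*I*√47/36884 ≈ 5.34 - 170.84*I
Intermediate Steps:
c(w) = w/4
J(o) = -o/9 - o²/9 (J(o) = -(o*o + o)/9 = -(o² + o)/9 = -(o + o²)/9 = -o/9 - o²/9)
y(P) = √(-20/9 + P) (y(P) = √(P - ⅑*(-5)*(1 - 5)) = √(P - ⅑*(-5)*(-4)) = √(P - 20/9) = √(-20/9 + P))
O(F, Q) = -8 + F*Q (O(F, Q) = -8 + 4*((F/4)*Q) = -8 + 4*(F*Q/4) = -8 + F*Q)
(-47480 + 3711)/(O(-112, y(-3)) + (0*(-10))*(-18)) = (-47480 + 3711)/((-8 - 112*√(-20 + 9*(-3))/3) + (0*(-10))*(-18)) = -43769/((-8 - 112*√(-20 - 27)/3) + 0*(-18)) = -43769/((-8 - 112*√(-47)/3) + 0) = -43769/((-8 - 112*I*√47/3) + 0) = -43769/(-8 - 112*I*√47/3)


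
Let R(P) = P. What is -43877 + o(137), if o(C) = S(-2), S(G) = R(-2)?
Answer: -43879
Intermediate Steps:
S(G) = -2
o(C) = -2
-43877 + o(137) = -43877 - 2 = -43879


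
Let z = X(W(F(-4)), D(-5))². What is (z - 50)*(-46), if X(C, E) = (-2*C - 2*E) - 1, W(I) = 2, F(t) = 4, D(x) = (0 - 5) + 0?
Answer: 1150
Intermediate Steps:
D(x) = -5 (D(x) = -5 + 0 = -5)
X(C, E) = -1 - 2*C - 2*E
z = 25 (z = (-1 - 2*2 - 2*(-5))² = (-1 - 4 + 10)² = 5² = 25)
(z - 50)*(-46) = (25 - 50)*(-46) = -25*(-46) = 1150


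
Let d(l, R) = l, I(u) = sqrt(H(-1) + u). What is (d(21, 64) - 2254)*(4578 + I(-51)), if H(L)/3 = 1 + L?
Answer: -10222674 - 2233*I*sqrt(51) ≈ -1.0223e+7 - 15947.0*I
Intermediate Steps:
H(L) = 3 + 3*L (H(L) = 3*(1 + L) = 3 + 3*L)
I(u) = sqrt(u) (I(u) = sqrt((3 + 3*(-1)) + u) = sqrt((3 - 3) + u) = sqrt(0 + u) = sqrt(u))
(d(21, 64) - 2254)*(4578 + I(-51)) = (21 - 2254)*(4578 + sqrt(-51)) = -2233*(4578 + I*sqrt(51)) = -10222674 - 2233*I*sqrt(51)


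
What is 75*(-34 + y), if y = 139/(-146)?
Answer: -382725/146 ≈ -2621.4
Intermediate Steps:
y = -139/146 (y = 139*(-1/146) = -139/146 ≈ -0.95205)
75*(-34 + y) = 75*(-34 - 139/146) = 75*(-5103/146) = -382725/146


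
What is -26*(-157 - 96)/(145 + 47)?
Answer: 3289/96 ≈ 34.260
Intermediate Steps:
-26*(-157 - 96)/(145 + 47) = -(-6578)/192 = -26*(-253/192) = 3289/96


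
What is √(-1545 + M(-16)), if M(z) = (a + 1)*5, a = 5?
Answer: I*√1515 ≈ 38.923*I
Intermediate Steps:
M(z) = 30 (M(z) = (5 + 1)*5 = 6*5 = 30)
√(-1545 + M(-16)) = √(-1545 + 30) = √(-1515) = I*√1515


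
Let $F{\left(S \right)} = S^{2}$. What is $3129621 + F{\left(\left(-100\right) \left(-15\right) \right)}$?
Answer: $5379621$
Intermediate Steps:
$3129621 + F{\left(\left(-100\right) \left(-15\right) \right)} = 3129621 + \left(\left(-100\right) \left(-15\right)\right)^{2} = 3129621 + 1500^{2} = 3129621 + 2250000 = 5379621$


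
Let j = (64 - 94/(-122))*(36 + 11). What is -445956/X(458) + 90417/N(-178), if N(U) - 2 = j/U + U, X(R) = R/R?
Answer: -936019922766/2096705 ≈ -4.4642e+5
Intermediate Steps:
j = 185697/61 (j = (64 - 94*(-1/122))*47 = (64 + 47/61)*47 = (3951/61)*47 = 185697/61 ≈ 3044.2)
X(R) = 1
N(U) = 2 + U + 185697/(61*U) (N(U) = 2 + (185697/(61*U) + U) = 2 + (U + 185697/(61*U)) = 2 + U + 185697/(61*U))
-445956/X(458) + 90417/N(-178) = -445956/1 + 90417/(2 - 178 + (185697/61)/(-178)) = -445956*1 + 90417/(2 - 178 + (185697/61)*(-1/178)) = -445956 + 90417/(2 - 178 - 185697/10858) = -445956 + 90417/(-2096705/10858) = -445956 + 90417*(-10858/2096705) = -445956 - 981747786/2096705 = -936019922766/2096705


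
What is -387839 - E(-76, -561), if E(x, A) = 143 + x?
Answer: -387906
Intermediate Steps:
-387839 - E(-76, -561) = -387839 - (143 - 76) = -387839 - 1*67 = -387839 - 67 = -387906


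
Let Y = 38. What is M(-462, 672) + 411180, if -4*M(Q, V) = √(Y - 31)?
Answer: 411180 - √7/4 ≈ 4.1118e+5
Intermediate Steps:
M(Q, V) = -√7/4 (M(Q, V) = -√(38 - 31)/4 = -√7/4)
M(-462, 672) + 411180 = -√7/4 + 411180 = 411180 - √7/4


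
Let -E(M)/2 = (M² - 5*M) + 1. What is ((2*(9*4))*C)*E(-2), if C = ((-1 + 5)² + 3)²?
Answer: -779760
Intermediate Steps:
C = 361 (C = (4² + 3)² = (16 + 3)² = 19² = 361)
E(M) = -2 - 2*M² + 10*M (E(M) = -2*((M² - 5*M) + 1) = -2*(1 + M² - 5*M) = -2 - 2*M² + 10*M)
((2*(9*4))*C)*E(-2) = ((2*(9*4))*361)*(-2 - 2*(-2)² + 10*(-2)) = ((2*36)*361)*(-2 - 2*4 - 20) = (72*361)*(-2 - 8 - 20) = 25992*(-30) = -779760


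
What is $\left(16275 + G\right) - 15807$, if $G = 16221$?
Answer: $16689$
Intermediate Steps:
$\left(16275 + G\right) - 15807 = \left(16275 + 16221\right) - 15807 = 32496 - 15807 = 16689$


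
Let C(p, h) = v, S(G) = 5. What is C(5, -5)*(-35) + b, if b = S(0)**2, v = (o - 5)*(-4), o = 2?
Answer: -395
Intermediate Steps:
v = 12 (v = (2 - 5)*(-4) = -3*(-4) = 12)
b = 25 (b = 5**2 = 25)
C(p, h) = 12
C(5, -5)*(-35) + b = 12*(-35) + 25 = -420 + 25 = -395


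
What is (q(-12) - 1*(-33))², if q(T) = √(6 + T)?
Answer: (33 + I*√6)² ≈ 1083.0 + 161.67*I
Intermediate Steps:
(q(-12) - 1*(-33))² = (√(6 - 12) - 1*(-33))² = (√(-6) + 33)² = (I*√6 + 33)² = (33 + I*√6)²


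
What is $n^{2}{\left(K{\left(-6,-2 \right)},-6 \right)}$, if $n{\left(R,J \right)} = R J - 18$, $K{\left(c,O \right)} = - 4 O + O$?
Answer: $2916$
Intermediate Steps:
$K{\left(c,O \right)} = - 3 O$
$n{\left(R,J \right)} = -18 + J R$ ($n{\left(R,J \right)} = J R - 18 = -18 + J R$)
$n^{2}{\left(K{\left(-6,-2 \right)},-6 \right)} = \left(-18 - 6 \left(\left(-3\right) \left(-2\right)\right)\right)^{2} = \left(-18 - 36\right)^{2} = \left(-54\right)^{2} = 2916$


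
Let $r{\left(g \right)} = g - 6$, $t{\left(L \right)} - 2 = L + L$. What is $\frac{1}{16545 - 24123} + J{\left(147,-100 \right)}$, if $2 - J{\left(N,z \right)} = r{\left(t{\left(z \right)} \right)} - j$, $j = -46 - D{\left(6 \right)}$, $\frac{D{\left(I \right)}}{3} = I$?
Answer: $\frac{1076075}{7578} \approx 142.0$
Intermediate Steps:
$t{\left(L \right)} = 2 + 2 L$ ($t{\left(L \right)} = 2 + \left(L + L\right) = 2 + 2 L$)
$D{\left(I \right)} = 3 I$
$r{\left(g \right)} = -6 + g$ ($r{\left(g \right)} = g - 6 = -6 + g$)
$j = -64$ ($j = -46 - 3 \cdot 6 = -46 - 18 = -64$)
$J{\left(N,z \right)} = -58 - 2 z$ ($J{\left(N,z \right)} = 2 - \left(\left(-6 + \left(2 + 2 z\right)\right) - -64\right) = 2 - \left(\left(-4 + 2 z\right) + 64\right) = 2 - \left(60 + 2 z\right) = -58 - 2 z$)
$\frac{1}{16545 - 24123} + J{\left(147,-100 \right)} = \frac{1}{16545 - 24123} - -142 = \frac{1}{-7578} + \left(-58 + 200\right) = - \frac{1}{7578} + 142 = \frac{1076075}{7578}$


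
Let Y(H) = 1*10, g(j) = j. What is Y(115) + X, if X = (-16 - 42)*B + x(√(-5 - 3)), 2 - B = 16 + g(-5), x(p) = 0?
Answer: 532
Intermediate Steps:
Y(H) = 10
B = -9 (B = 2 - (16 - 5) = 2 - 1*11 = 2 - 11 = -9)
X = 522 (X = (-16 - 42)*(-9) + 0 = -58*(-9) + 0 = 522 + 0 = 522)
Y(115) + X = 10 + 522 = 532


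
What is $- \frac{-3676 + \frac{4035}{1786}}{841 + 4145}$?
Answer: $\frac{6561301}{8904996} \approx 0.73681$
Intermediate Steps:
$- \frac{-3676 + \frac{4035}{1786}}{841 + 4145} = - \frac{-3676 + 4035 \cdot \frac{1}{1786}}{4986} = - \frac{-3676 + \frac{4035}{1786}}{4986} = - \frac{-6561301}{1786 \cdot 4986} = \left(-1\right) \left(- \frac{6561301}{8904996}\right) = \frac{6561301}{8904996}$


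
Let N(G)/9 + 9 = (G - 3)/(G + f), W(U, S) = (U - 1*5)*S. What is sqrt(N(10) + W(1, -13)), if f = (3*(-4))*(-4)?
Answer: I*sqrt(93902)/58 ≈ 5.2833*I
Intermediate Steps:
f = 48 (f = -12*(-4) = 48)
W(U, S) = S*(-5 + U) (W(U, S) = (U - 5)*S = (-5 + U)*S = S*(-5 + U))
N(G) = -81 + 9*(-3 + G)/(48 + G) (N(G) = -81 + 9*((G - 3)/(G + 48)) = -81 + 9*((-3 + G)/(48 + G)) = -81 + 9*(-3 + G)/(48 + G))
sqrt(N(10) + W(1, -13)) = sqrt(9*(-435 - 8*10)/(48 + 10) - 13*(-5 + 1)) = sqrt(9*(-435 - 80)/58 - 13*(-4)) = sqrt(9*(1/58)*(-515) + 52) = sqrt(-4635/58 + 52) = sqrt(-1619/58) = I*sqrt(93902)/58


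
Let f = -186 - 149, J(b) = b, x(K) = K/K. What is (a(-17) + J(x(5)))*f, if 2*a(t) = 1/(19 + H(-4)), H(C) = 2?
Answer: -14405/42 ≈ -342.98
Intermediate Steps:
a(t) = 1/42 (a(t) = 1/(2*(19 + 2)) = (1/2)/21 = (1/2)*(1/21) = 1/42)
x(K) = 1
f = -335
(a(-17) + J(x(5)))*f = (1/42 + 1)*(-335) = (43/42)*(-335) = -14405/42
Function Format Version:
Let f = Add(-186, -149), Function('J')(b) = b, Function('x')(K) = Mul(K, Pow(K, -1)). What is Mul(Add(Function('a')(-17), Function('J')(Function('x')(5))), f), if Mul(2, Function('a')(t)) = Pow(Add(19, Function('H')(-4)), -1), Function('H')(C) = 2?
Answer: Rational(-14405, 42) ≈ -342.98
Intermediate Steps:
Function('a')(t) = Rational(1, 42) (Function('a')(t) = Mul(Rational(1, 2), Pow(Add(19, 2), -1)) = Mul(Rational(1, 2), Pow(21, -1)) = Mul(Rational(1, 2), Rational(1, 21)) = Rational(1, 42))
Function('x')(K) = 1
f = -335
Mul(Add(Function('a')(-17), Function('J')(Function('x')(5))), f) = Mul(Add(Rational(1, 42), 1), -335) = Mul(Rational(43, 42), -335) = Rational(-14405, 42)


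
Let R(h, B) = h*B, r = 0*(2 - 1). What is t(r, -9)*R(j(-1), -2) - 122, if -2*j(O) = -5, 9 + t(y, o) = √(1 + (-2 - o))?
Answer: -77 - 10*√2 ≈ -91.142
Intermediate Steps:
r = 0 (r = 0*1 = 0)
t(y, o) = -9 + √(-1 - o) (t(y, o) = -9 + √(1 + (-2 - o)) = -9 + √(-1 - o))
j(O) = 5/2 (j(O) = -½*(-5) = 5/2)
R(h, B) = B*h
t(r, -9)*R(j(-1), -2) - 122 = (-9 + √(-1 - 1*(-9)))*(-2*5/2) - 122 = (-9 + √(-1 + 9))*(-5) - 122 = (-9 + √8)*(-5) - 122 = (-9 + 2*√2)*(-5) - 122 = (45 - 10*√2) - 122 = -77 - 10*√2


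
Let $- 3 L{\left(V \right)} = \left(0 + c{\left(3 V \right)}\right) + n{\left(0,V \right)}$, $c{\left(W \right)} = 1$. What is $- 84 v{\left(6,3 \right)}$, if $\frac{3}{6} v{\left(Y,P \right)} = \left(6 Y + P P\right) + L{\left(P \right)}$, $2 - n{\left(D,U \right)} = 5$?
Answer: $-7672$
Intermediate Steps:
$n{\left(D,U \right)} = -3$ ($n{\left(D,U \right)} = 2 - 5 = -3$)
$L{\left(V \right)} = \frac{2}{3}$ ($L{\left(V \right)} = - \frac{\left(0 + 1\right) - 3}{3} = - \frac{1 - 3}{3} = \left(- \frac{1}{3}\right) \left(-2\right) = \frac{2}{3}$)
$v{\left(Y,P \right)} = \frac{4}{3} + 2 P^{2} + 12 Y$ ($v{\left(Y,P \right)} = 2 \left(\left(6 Y + P P\right) + \frac{2}{3}\right) = 2 \left(\left(6 Y + P^{2}\right) + \frac{2}{3}\right) = 2 \left(\left(P^{2} + 6 Y\right) + \frac{2}{3}\right) = 2 \left(\frac{2}{3} + P^{2} + 6 Y\right) = \frac{4}{3} + 2 P^{2} + 12 Y$)
$- 84 v{\left(6,3 \right)} = - 84 \left(\frac{4}{3} + 2 \cdot 3^{2} + 12 \cdot 6\right) = - 84 \left(\frac{4}{3} + 2 \cdot 9 + 72\right) = - 84 \left(\frac{4}{3} + 18 + 72\right) = \left(-84\right) \frac{274}{3} = -7672$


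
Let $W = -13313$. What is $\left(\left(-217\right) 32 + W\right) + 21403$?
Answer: $1146$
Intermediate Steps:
$\left(\left(-217\right) 32 + W\right) + 21403 = \left(\left(-217\right) 32 - 13313\right) + 21403 = \left(-6944 - 13313\right) + 21403 = -20257 + 21403 = 1146$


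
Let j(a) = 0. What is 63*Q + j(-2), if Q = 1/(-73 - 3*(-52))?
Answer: 63/83 ≈ 0.75904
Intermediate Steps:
Q = 1/83 (Q = 1/(-73 + 156) = 1/83 ≈ 0.012048)
63*Q + j(-2) = 63*(1/83) + 0 = 63/83 + 0 = 63/83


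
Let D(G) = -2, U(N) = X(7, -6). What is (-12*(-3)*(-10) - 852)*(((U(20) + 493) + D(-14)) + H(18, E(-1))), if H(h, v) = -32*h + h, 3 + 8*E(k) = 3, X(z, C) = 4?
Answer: 76356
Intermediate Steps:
U(N) = 4
E(k) = 0 (E(k) = -3/8 + (⅛)*3 = -3/8 + 3/8 = 0)
H(h, v) = -31*h
(-12*(-3)*(-10) - 852)*(((U(20) + 493) + D(-14)) + H(18, E(-1))) = (-12*(-3)*(-10) - 852)*(((4 + 493) - 2) - 31*18) = (36*(-10) - 852)*((497 - 2) - 558) = (-360 - 852)*(495 - 558) = -1212*(-63) = 76356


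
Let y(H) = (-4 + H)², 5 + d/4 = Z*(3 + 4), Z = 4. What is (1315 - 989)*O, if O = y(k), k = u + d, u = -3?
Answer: 2355350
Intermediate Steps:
d = 92 (d = -20 + 4*(4*(3 + 4)) = -20 + 4*(4*7) = -20 + 4*28 = -20 + 112 = 92)
k = 89 (k = -3 + 92 = 89)
O = 7225 (O = (-4 + 89)² = 85² = 7225)
(1315 - 989)*O = (1315 - 989)*7225 = 326*7225 = 2355350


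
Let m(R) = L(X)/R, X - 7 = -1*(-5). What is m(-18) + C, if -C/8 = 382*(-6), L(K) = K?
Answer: 55006/3 ≈ 18335.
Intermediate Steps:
X = 12 (X = 7 - 1*(-5) = 7 + 5 = 12)
C = 18336 (C = -3056*(-6) = -8*(-2292) = 18336)
m(R) = 12/R
m(-18) + C = 12/(-18) + 18336 = 12*(-1/18) + 18336 = -⅔ + 18336 = 55006/3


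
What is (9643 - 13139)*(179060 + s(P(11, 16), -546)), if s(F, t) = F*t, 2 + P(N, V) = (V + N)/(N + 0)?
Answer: -6876387280/11 ≈ -6.2513e+8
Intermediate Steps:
P(N, V) = -2 + (N + V)/N (P(N, V) = -2 + (V + N)/(N + 0) = -2 + (N + V)/N)
(9643 - 13139)*(179060 + s(P(11, 16), -546)) = (9643 - 13139)*(179060 + ((16 - 1*11)/11)*(-546)) = -3496*(179060 + ((16 - 11)/11)*(-546)) = -3496*(179060 + ((1/11)*5)*(-546)) = -3496*(179060 + (5/11)*(-546)) = -3496*(179060 - 2730/11) = -3496*1966930/11 = -6876387280/11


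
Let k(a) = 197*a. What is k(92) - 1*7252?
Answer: 10872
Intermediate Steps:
k(92) - 1*7252 = 197*92 - 1*7252 = 18124 - 7252 = 10872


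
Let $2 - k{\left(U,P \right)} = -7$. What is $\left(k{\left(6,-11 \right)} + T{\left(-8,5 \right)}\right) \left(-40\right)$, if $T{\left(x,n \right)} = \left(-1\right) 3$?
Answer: $-240$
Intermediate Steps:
$k{\left(U,P \right)} = 9$ ($k{\left(U,P \right)} = 2 - -7 = 2 + 7 = 9$)
$T{\left(x,n \right)} = -3$
$\left(k{\left(6,-11 \right)} + T{\left(-8,5 \right)}\right) \left(-40\right) = \left(9 - 3\right) \left(-40\right) = 6 \left(-40\right) = -240$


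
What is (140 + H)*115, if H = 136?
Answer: 31740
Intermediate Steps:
(140 + H)*115 = (140 + 136)*115 = 276*115 = 31740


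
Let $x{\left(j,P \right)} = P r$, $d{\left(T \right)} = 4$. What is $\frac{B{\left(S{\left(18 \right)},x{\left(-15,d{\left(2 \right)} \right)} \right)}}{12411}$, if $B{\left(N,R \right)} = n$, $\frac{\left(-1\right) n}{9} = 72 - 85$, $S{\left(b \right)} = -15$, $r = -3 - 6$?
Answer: $\frac{13}{1379} \approx 0.0094271$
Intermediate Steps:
$r = -9$ ($r = -3 - 6 = -9$)
$x{\left(j,P \right)} = - 9 P$ ($x{\left(j,P \right)} = P \left(-9\right) = - 9 P$)
$n = 117$ ($n = - 9 \left(72 - 85\right) = \left(-9\right) \left(-13\right) = 117$)
$B{\left(N,R \right)} = 117$
$\frac{B{\left(S{\left(18 \right)},x{\left(-15,d{\left(2 \right)} \right)} \right)}}{12411} = \frac{117}{12411} = 117 \cdot \frac{1}{12411} = \frac{13}{1379}$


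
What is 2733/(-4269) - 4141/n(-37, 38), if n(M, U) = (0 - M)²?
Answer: -7139802/1948087 ≈ -3.6650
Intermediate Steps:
n(M, U) = M² (n(M, U) = (-M)² = M²)
2733/(-4269) - 4141/n(-37, 38) = 2733/(-4269) - 4141/((-37)²) = 2733*(-1/4269) - 4141/1369 = -911/1423 - 4141*1/1369 = -911/1423 - 4141/1369 = -7139802/1948087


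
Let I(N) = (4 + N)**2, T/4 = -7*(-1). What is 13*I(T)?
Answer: 13312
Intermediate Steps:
T = 28 (T = 4*(-7*(-1)) = 4*7 = 28)
13*I(T) = 13*(4 + 28)**2 = 13*32**2 = 13*1024 = 13312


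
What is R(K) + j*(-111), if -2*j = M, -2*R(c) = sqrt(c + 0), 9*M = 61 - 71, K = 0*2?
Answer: -185/3 ≈ -61.667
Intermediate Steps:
K = 0
M = -10/9 (M = (61 - 71)/9 = (1/9)*(-10) = -10/9 ≈ -1.1111)
R(c) = -sqrt(c)/2 (R(c) = -sqrt(c + 0)/2 = -sqrt(c)/2)
j = 5/9 (j = -1/2*(-10/9) = 5/9 ≈ 0.55556)
R(K) + j*(-111) = -sqrt(0)/2 + (5/9)*(-111) = -1/2*0 - 185/3 = 0 - 185/3 = -185/3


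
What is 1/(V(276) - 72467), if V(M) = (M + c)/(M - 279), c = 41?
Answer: -3/217718 ≈ -1.3779e-5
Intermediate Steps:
V(M) = (41 + M)/(-279 + M) (V(M) = (M + 41)/(M - 279) = (41 + M)/(-279 + M))
1/(V(276) - 72467) = 1/((41 + 276)/(-279 + 276) - 72467) = 1/(317/(-3) - 72467) = 1/(-⅓*317 - 72467) = 1/(-317/3 - 72467) = 1/(-217718/3) = -3/217718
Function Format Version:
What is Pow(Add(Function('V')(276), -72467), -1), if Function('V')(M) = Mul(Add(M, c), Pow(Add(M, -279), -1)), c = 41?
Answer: Rational(-3, 217718) ≈ -1.3779e-5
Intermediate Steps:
Function('V')(M) = Mul(Pow(Add(-279, M), -1), Add(41, M)) (Function('V')(M) = Mul(Add(M, 41), Pow(Add(M, -279), -1)) = Mul(Add(41, M), Pow(Add(-279, M), -1)) = Mul(Pow(Add(-279, M), -1), Add(41, M)))
Pow(Add(Function('V')(276), -72467), -1) = Pow(Add(Mul(Pow(Add(-279, 276), -1), Add(41, 276)), -72467), -1) = Pow(Add(Mul(Pow(-3, -1), 317), -72467), -1) = Pow(Add(Mul(Rational(-1, 3), 317), -72467), -1) = Pow(Add(Rational(-317, 3), -72467), -1) = Pow(Rational(-217718, 3), -1) = Rational(-3, 217718)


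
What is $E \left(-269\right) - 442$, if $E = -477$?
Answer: $127871$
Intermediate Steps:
$E \left(-269\right) - 442 = \left(-477\right) \left(-269\right) - 442 = 128313 - 442 = 127871$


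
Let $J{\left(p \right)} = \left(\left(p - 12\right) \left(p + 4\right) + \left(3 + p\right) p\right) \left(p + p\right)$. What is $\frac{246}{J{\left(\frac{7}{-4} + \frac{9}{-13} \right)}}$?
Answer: $\frac{8647392}{4096639} \approx 2.1109$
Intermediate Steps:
$J{\left(p \right)} = 2 p \left(p \left(3 + p\right) + \left(-12 + p\right) \left(4 + p\right)\right)$ ($J{\left(p \right)} = \left(\left(-12 + p\right) \left(4 + p\right) + p \left(3 + p\right)\right) 2 p = \left(p \left(3 + p\right) + \left(-12 + p\right) \left(4 + p\right)\right) 2 p = 2 p \left(p \left(3 + p\right) + \left(-12 + p\right) \left(4 + p\right)\right)$)
$\frac{246}{J{\left(\frac{7}{-4} + \frac{9}{-13} \right)}} = \frac{246}{2 \left(\frac{7}{-4} + \frac{9}{-13}\right) \left(-48 - 5 \left(\frac{7}{-4} + \frac{9}{-13}\right) + 2 \left(\frac{7}{-4} + \frac{9}{-13}\right)^{2}\right)} = \frac{246}{2 \left(7 \left(- \frac{1}{4}\right) + 9 \left(- \frac{1}{13}\right)\right) \left(-48 - 5 \left(7 \left(- \frac{1}{4}\right) + 9 \left(- \frac{1}{13}\right)\right) + 2 \left(7 \left(- \frac{1}{4}\right) + 9 \left(- \frac{1}{13}\right)\right)^{2}\right)} = \frac{246}{2 \left(- \frac{7}{4} - \frac{9}{13}\right) \left(-48 - 5 \left(- \frac{7}{4} - \frac{9}{13}\right) + 2 \left(- \frac{7}{4} - \frac{9}{13}\right)^{2}\right)} = \frac{246}{2 \left(- \frac{127}{52}\right) \left(-48 - - \frac{635}{52} + 2 \left(- \frac{127}{52}\right)^{2}\right)} = \frac{246}{2 \left(- \frac{127}{52}\right) \left(-48 + \frac{635}{52} + 2 \cdot \frac{16129}{2704}\right)} = \frac{246}{2 \left(- \frac{127}{52}\right) \left(-48 + \frac{635}{52} + \frac{16129}{1352}\right)} = \frac{246}{2 \left(- \frac{127}{52}\right) \left(- \frac{32257}{1352}\right)} = \frac{246}{\frac{4096639}{35152}} = 246 \cdot \frac{35152}{4096639} = \frac{8647392}{4096639}$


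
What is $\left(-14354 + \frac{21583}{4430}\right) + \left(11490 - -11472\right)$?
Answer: $\frac{38155023}{4430} \approx 8612.9$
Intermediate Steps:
$\left(-14354 + \frac{21583}{4430}\right) + \left(11490 - -11472\right) = \left(-14354 + 21583 \cdot \frac{1}{4430}\right) + \left(11490 + 11472\right) = \left(-14354 + \frac{21583}{4430}\right) + 22962 = - \frac{63566637}{4430} + 22962 = \frac{38155023}{4430}$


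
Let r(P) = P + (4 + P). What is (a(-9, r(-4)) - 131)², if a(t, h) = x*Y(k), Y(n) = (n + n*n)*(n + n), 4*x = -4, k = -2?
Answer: 15129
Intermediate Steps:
x = -1 (x = (¼)*(-4) = -1)
Y(n) = 2*n*(n + n²) (Y(n) = (n + n²)*(2*n) = 2*n*(n + n²))
r(P) = 4 + 2*P
a(t, h) = 8 (a(t, h) = -2*(-2)²*(1 - 2) = -2*4*(-1) = -1*(-8) = 8)
(a(-9, r(-4)) - 131)² = (8 - 131)² = (-123)² = 15129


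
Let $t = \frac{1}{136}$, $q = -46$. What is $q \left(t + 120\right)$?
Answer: $- \frac{375383}{68} \approx -5520.3$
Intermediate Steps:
$t = \frac{1}{136} \approx 0.0073529$
$q \left(t + 120\right) = - 46 \left(\frac{1}{136} + 120\right) = \left(-46\right) \frac{16321}{136} = - \frac{375383}{68}$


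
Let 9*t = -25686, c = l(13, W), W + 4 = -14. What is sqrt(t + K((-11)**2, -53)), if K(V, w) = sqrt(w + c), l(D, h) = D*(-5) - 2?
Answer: sqrt(-2854 + 2*I*sqrt(30)) ≈ 0.1025 + 53.423*I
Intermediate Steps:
W = -18 (W = -4 - 14 = -18)
l(D, h) = -2 - 5*D (l(D, h) = -5*D - 2 = -2 - 5*D)
c = -67 (c = -2 - 5*13 = -2 - 65 = -67)
t = -2854 (t = (1/9)*(-25686) = -2854)
K(V, w) = sqrt(-67 + w) (K(V, w) = sqrt(w - 67) = sqrt(-67 + w))
sqrt(t + K((-11)**2, -53)) = sqrt(-2854 + sqrt(-67 - 53)) = sqrt(-2854 + sqrt(-120)) = sqrt(-2854 + 2*I*sqrt(30))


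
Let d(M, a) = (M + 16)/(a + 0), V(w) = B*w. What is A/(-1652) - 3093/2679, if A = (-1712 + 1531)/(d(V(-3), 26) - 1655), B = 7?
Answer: -1928998181/1670704770 ≈ -1.1546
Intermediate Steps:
V(w) = 7*w
d(M, a) = (16 + M)/a
A = 4706/43035 (A = (-1712 + 1531)/((16 + 7*(-3))/26 - 1655) = -181/((16 - 21)/26 - 1655) = -181/((1/26)*(-5) - 1655) = -181/(-5/26 - 1655) = -181/(-43035/26) = -181*(-26/43035) = 4706/43035 ≈ 0.10935)
A/(-1652) - 3093/2679 = (4706/43035)/(-1652) - 3093/2679 = (4706/43035)*(-1/1652) - 3093*1/2679 = -2353/35546910 - 1031/893 = -1928998181/1670704770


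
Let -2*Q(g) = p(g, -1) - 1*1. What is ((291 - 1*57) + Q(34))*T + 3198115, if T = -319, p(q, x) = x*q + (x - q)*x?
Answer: 3123469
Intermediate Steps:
p(q, x) = q*x + x*(x - q)
Q(g) = 0 (Q(g) = -((-1)² - 1*1)/2 = -(1 - 1)/2 = -½*0 = 0)
((291 - 1*57) + Q(34))*T + 3198115 = ((291 - 1*57) + 0)*(-319) + 3198115 = ((291 - 57) + 0)*(-319) + 3198115 = (234 + 0)*(-319) + 3198115 = 234*(-319) + 3198115 = -74646 + 3198115 = 3123469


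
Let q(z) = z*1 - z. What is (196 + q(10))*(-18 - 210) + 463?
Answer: -44225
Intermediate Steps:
q(z) = 0 (q(z) = z - z = 0)
(196 + q(10))*(-18 - 210) + 463 = (196 + 0)*(-18 - 210) + 463 = 196*(-228) + 463 = -44688 + 463 = -44225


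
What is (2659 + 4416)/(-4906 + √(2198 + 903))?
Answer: -6941990/4813147 - 1415*√3101/4813147 ≈ -1.4587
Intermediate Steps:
(2659 + 4416)/(-4906 + √(2198 + 903)) = 7075/(-4906 + √3101)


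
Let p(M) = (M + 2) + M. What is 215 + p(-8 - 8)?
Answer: 185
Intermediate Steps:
p(M) = 2 + 2*M (p(M) = (2 + M) + M = 2 + 2*M)
215 + p(-8 - 8) = 215 + (2 + 2*(-8 - 8)) = 215 + (2 + 2*(-16)) = 215 + (2 - 32) = 215 - 30 = 185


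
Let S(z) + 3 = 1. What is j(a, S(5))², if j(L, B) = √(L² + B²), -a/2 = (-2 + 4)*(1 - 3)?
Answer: 68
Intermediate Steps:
S(z) = -2 (S(z) = -3 + 1 = -2)
a = 8 (a = -2*(-2 + 4)*(1 - 3) = -4*(-2) = -2*(-4) = 8)
j(L, B) = √(B² + L²)
j(a, S(5))² = (√((-2)² + 8²))² = (√(4 + 64))² = (√68)² = (2*√17)² = 68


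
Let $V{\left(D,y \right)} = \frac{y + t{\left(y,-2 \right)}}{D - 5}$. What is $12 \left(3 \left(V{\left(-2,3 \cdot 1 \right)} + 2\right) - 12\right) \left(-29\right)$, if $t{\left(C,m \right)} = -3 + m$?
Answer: $\frac{12528}{7} \approx 1789.7$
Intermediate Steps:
$V{\left(D,y \right)} = \frac{-5 + y}{-5 + D}$ ($V{\left(D,y \right)} = \frac{y - 5}{D - 5} = \frac{y - 5}{-5 + D} = \frac{-5 + y}{-5 + D}$)
$12 \left(3 \left(V{\left(-2,3 \cdot 1 \right)} + 2\right) - 12\right) \left(-29\right) = 12 \left(3 \left(\frac{-5 + 3 \cdot 1}{-5 - 2} + 2\right) - 12\right) \left(-29\right) = 12 \left(3 \left(\frac{-5 + 3}{-7} + 2\right) - 12\right) \left(-29\right) = 12 \left(3 \left(\left(- \frac{1}{7}\right) \left(-2\right) + 2\right) - 12\right) \left(-29\right) = 12 \left(3 \left(\frac{2}{7} + 2\right) - 12\right) \left(-29\right) = 12 \left(3 \cdot \frac{16}{7} - 12\right) \left(-29\right) = 12 \left(\frac{48}{7} - 12\right) \left(-29\right) = 12 \left(- \frac{36}{7}\right) \left(-29\right) = \left(- \frac{432}{7}\right) \left(-29\right) = \frac{12528}{7}$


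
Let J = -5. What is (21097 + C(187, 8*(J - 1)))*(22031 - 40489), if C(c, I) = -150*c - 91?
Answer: 130018152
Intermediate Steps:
C(c, I) = -91 - 150*c
(21097 + C(187, 8*(J - 1)))*(22031 - 40489) = (21097 + (-91 - 150*187))*(22031 - 40489) = (21097 + (-91 - 28050))*(-18458) = (21097 - 28141)*(-18458) = -7044*(-18458) = 130018152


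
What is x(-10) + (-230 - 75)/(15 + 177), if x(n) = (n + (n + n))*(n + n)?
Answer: 114895/192 ≈ 598.41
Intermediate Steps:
x(n) = 6*n² (x(n) = (n + 2*n)*(2*n) = (3*n)*(2*n) = 6*n²)
x(-10) + (-230 - 75)/(15 + 177) = 6*(-10)² + (-230 - 75)/(15 + 177) = 6*100 - 305/192 = 600 - 305*1/192 = 600 - 305/192 = 114895/192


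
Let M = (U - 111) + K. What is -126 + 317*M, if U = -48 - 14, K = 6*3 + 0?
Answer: -49261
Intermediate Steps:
K = 18 (K = 18 + 0 = 18)
U = -62
M = -155 (M = (-62 - 111) + 18 = -173 + 18 = -155)
-126 + 317*M = -126 + 317*(-155) = -126 - 49135 = -49261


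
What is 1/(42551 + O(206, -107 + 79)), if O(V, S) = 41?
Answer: 1/42592 ≈ 2.3479e-5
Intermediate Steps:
1/(42551 + O(206, -107 + 79)) = 1/(42551 + 41) = 1/42592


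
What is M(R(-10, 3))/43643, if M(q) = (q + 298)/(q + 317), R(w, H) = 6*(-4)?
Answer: 274/12787399 ≈ 2.1427e-5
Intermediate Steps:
R(w, H) = -24
M(q) = (298 + q)/(317 + q)
M(R(-10, 3))/43643 = ((298 - 24)/(317 - 24))/43643 = (274/293)*(1/43643) = 274/12787399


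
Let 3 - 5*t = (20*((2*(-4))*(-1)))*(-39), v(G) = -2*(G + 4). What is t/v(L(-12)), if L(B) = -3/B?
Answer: -12486/85 ≈ -146.89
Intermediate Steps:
v(G) = -8 - 2*G (v(G) = -2*(4 + G) = -8 - 2*G)
t = 6243/5 (t = 3/5 - 20*((2*(-4))*(-1))*(-39)/5 = 3/5 - 20*(-8*(-1))*(-39)/5 = 3/5 - 20*8*(-39)/5 = 3/5 - 32*(-39) = 3/5 - 1/5*(-6240) = 3/5 + 1248 = 6243/5 ≈ 1248.6)
t/v(L(-12)) = 6243/(5*(-8 - (-6)/(-12))) = 6243/(5*(-8 - (-6)*(-1)/12)) = 6243/(5*(-8 - 2*1/4)) = 6243/(5*(-8 - 1/2)) = 6243/(5*(-17/2)) = (6243/5)*(-2/17) = -12486/85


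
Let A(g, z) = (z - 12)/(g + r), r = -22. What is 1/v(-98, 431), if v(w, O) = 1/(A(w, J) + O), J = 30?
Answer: 8617/20 ≈ 430.85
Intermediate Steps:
A(g, z) = (-12 + z)/(-22 + g) (A(g, z) = (z - 12)/(g - 22) = (-12 + z)/(-22 + g))
v(w, O) = 1/(O + 18/(-22 + w)) (v(w, O) = 1/((-12 + 30)/(-22 + w) + O) = 1/(18/(-22 + w) + O) = 1/(O + 18/(-22 + w)))
1/v(-98, 431) = 1/((-22 - 98)/(18 + 431*(-22 - 98))) = 1/(-120/(18 + 431*(-120))) = 1/(-120/(18 - 51720)) = 1/(-120/(-51702)) = 1/(-1/51702*(-120)) = 1/(20/8617) = 8617/20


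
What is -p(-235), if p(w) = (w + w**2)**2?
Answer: -3023900100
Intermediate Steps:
-p(-235) = -(-235)**2*(1 - 235)**2 = -55225*(-234)**2 = -55225*54756 = -1*3023900100 = -3023900100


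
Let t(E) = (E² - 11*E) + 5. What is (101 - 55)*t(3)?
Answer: -874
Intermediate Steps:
t(E) = 5 + E² - 11*E
(101 - 55)*t(3) = (101 - 55)*(5 + 3² - 11*3) = 46*(5 + 9 - 33) = 46*(-19) = -874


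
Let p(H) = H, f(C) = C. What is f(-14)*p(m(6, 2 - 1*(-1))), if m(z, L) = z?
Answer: -84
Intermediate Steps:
f(-14)*p(m(6, 2 - 1*(-1))) = -14*6 = -84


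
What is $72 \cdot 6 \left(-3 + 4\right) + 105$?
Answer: $537$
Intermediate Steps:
$72 \cdot 6 \left(-3 + 4\right) + 105 = 72 \cdot 6 \cdot 1 + 105 = 72 \cdot 6 + 105 = 432 + 105 = 537$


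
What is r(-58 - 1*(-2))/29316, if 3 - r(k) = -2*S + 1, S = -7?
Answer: -1/2443 ≈ -0.00040933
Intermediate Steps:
r(k) = -12 (r(k) = 3 - (-2*(-7) + 1) = 3 - (14 + 1) = 3 - 1*15 = 3 - 15 = -12)
r(-58 - 1*(-2))/29316 = -12/29316 = -12*1/29316 = -1/2443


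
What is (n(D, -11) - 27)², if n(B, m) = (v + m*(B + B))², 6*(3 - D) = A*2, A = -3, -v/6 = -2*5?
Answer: 573049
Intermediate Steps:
v = 60 (v = -(-12)*5 = -6*(-10) = 60)
D = 4 (D = 3 - (-1)*2/2 = 3 - ⅙*(-6) = 3 + 1 = 4)
n(B, m) = (60 + 2*B*m)² (n(B, m) = (60 + m*(B + B))² = (60 + m*(2*B))² = (60 + 2*B*m)²)
(n(D, -11) - 27)² = (4*(30 + 4*(-11))² - 27)² = (4*(30 - 44)² - 27)² = (4*(-14)² - 27)² = (4*196 - 27)² = (784 - 27)² = 757² = 573049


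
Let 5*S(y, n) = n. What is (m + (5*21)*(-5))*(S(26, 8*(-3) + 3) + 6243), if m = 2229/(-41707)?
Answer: -683098814376/208535 ≈ -3.2757e+6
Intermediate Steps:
S(y, n) = n/5
m = -2229/41707 (m = 2229*(-1/41707) = -2229/41707 ≈ -0.053444)
(m + (5*21)*(-5))*(S(26, 8*(-3) + 3) + 6243) = (-2229/41707 + (5*21)*(-5))*((8*(-3) + 3)/5 + 6243) = (-2229/41707 + 105*(-5))*((-24 + 3)/5 + 6243) = (-2229/41707 - 525)*((⅕)*(-21) + 6243) = -21898404*(-21/5 + 6243)/41707 = -21898404/41707*31194/5 = -683098814376/208535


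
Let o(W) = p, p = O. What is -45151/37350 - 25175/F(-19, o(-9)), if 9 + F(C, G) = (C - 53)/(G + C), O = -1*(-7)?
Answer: 313383599/37350 ≈ 8390.5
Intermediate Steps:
O = 7
p = 7
o(W) = 7
F(C, G) = -9 + (-53 + C)/(C + G) (F(C, G) = -9 + (C - 53)/(G + C) = -9 + (-53 + C)/(C + G))
-45151/37350 - 25175/F(-19, o(-9)) = -45151/37350 - 25175*(-19 + 7)/(-53 - 9*7 - 8*(-19)) = -45151*1/37350 - 25175*(-12/(-53 - 63 + 152)) = -45151/37350 - 25175/((-1/12*36)) = -45151/37350 - 25175/(-3) = -45151/37350 - 25175*(-1/3) = -45151/37350 + 25175/3 = 313383599/37350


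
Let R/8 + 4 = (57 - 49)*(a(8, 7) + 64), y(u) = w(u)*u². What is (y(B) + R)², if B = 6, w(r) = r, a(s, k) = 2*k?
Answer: 26790976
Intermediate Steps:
y(u) = u³ (y(u) = u*u² = u³)
R = 4960 (R = -32 + 8*((57 - 49)*(2*7 + 64)) = -32 + 8*(8*(14 + 64)) = -32 + 8*(8*78) = -32 + 8*624 = -32 + 4992 = 4960)
(y(B) + R)² = (6³ + 4960)² = (216 + 4960)² = 5176² = 26790976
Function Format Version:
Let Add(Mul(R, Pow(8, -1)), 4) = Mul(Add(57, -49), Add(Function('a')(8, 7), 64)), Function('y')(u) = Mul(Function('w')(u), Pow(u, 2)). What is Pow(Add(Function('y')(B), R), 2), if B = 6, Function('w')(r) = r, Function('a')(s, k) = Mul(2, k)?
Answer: 26790976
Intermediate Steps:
Function('y')(u) = Pow(u, 3) (Function('y')(u) = Mul(u, Pow(u, 2)) = Pow(u, 3))
R = 4960 (R = Add(-32, Mul(8, Mul(Add(57, -49), Add(Mul(2, 7), 64)))) = Add(-32, Mul(8, Mul(8, Add(14, 64)))) = Add(-32, Mul(8, Mul(8, 78))) = Add(-32, Mul(8, 624)) = Add(-32, 4992) = 4960)
Pow(Add(Function('y')(B), R), 2) = Pow(Add(Pow(6, 3), 4960), 2) = Pow(Add(216, 4960), 2) = Pow(5176, 2) = 26790976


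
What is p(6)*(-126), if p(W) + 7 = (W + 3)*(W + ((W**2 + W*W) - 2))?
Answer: -85302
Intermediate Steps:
p(W) = -7 + (3 + W)*(-2 + W + 2*W**2) (p(W) = -7 + (W + 3)*(W + ((W**2 + W*W) - 2)) = -7 + (3 + W)*(W + ((W**2 + W**2) - 2)) = -7 + (3 + W)*(W + (2*W**2 - 2)) = -7 + (3 + W)*(W + (-2 + 2*W**2)) = -7 + (3 + W)*(-2 + W + 2*W**2))
p(6)*(-126) = (-13 + 6 + 2*6**3 + 7*6**2)*(-126) = (-13 + 6 + 2*216 + 7*36)*(-126) = (-13 + 6 + 432 + 252)*(-126) = 677*(-126) = -85302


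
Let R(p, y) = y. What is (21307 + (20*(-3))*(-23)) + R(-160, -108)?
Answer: 22579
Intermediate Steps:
(21307 + (20*(-3))*(-23)) + R(-160, -108) = (21307 + (20*(-3))*(-23)) - 108 = (21307 - 60*(-23)) - 108 = (21307 + 1380) - 108 = 22687 - 108 = 22579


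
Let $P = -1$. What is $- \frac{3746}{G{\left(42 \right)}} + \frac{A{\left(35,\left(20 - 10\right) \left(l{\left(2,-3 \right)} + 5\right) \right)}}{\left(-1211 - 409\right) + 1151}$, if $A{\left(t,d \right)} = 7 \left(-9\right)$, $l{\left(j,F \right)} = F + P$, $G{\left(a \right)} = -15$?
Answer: $\frac{251117}{1005} \approx 249.87$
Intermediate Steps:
$l{\left(j,F \right)} = -1 + F$ ($l{\left(j,F \right)} = F - 1 = -1 + F$)
$A{\left(t,d \right)} = -63$
$- \frac{3746}{G{\left(42 \right)}} + \frac{A{\left(35,\left(20 - 10\right) \left(l{\left(2,-3 \right)} + 5\right) \right)}}{\left(-1211 - 409\right) + 1151} = - \frac{3746}{-15} - \frac{63}{\left(-1211 - 409\right) + 1151} = \left(-3746\right) \left(- \frac{1}{15}\right) - \frac{63}{-1620 + 1151} = \frac{3746}{15} - \frac{63}{-469} = \frac{3746}{15} - - \frac{9}{67} = \frac{3746}{15} + \frac{9}{67} = \frac{251117}{1005}$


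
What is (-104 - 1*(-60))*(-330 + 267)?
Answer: 2772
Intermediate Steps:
(-104 - 1*(-60))*(-330 + 267) = (-104 + 60)*(-63) = -44*(-63) = 2772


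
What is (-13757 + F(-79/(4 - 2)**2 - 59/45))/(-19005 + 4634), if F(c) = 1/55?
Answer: 756634/790405 ≈ 0.95727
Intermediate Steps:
F(c) = 1/55
(-13757 + F(-79/(4 - 2)**2 - 59/45))/(-19005 + 4634) = (-13757 + 1/55)/(-19005 + 4634) = -756634/55/(-14371) = -756634/55*(-1/14371) = 756634/790405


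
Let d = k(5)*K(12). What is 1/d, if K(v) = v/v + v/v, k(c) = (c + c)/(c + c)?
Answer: ½ ≈ 0.50000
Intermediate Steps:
k(c) = 1 (k(c) = (2*c)/((2*c)) = (2*c)*(1/(2*c)) = 1)
K(v) = 2 (K(v) = 1 + 1 = 2)
d = 2 (d = 1*2 = 2)
1/d = 1/2 = ½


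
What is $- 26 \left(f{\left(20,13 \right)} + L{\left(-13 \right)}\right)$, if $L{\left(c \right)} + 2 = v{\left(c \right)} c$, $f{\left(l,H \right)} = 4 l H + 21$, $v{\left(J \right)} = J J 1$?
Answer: $29588$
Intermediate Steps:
$v{\left(J \right)} = J^{2}$ ($v{\left(J \right)} = J^{2} \cdot 1 = J^{2}$)
$f{\left(l,H \right)} = 21 + 4 H l$ ($f{\left(l,H \right)} = 4 H l + 21 = 21 + 4 H l$)
$L{\left(c \right)} = -2 + c^{3}$ ($L{\left(c \right)} = -2 + c^{2} c = -2 + c^{3}$)
$- 26 \left(f{\left(20,13 \right)} + L{\left(-13 \right)}\right) = - 26 \left(\left(21 + 4 \cdot 13 \cdot 20\right) + \left(-2 + \left(-13\right)^{3}\right)\right) = - 26 \left(\left(21 + 1040\right) - 2199\right) = - 26 \left(1061 - 2199\right) = \left(-26\right) \left(-1138\right) = 29588$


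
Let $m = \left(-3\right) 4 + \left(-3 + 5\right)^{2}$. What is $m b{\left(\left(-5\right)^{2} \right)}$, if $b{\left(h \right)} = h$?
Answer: $-200$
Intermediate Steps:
$m = -8$ ($m = -12 + 2^{2} = -12 + 4 = -8$)
$m b{\left(\left(-5\right)^{2} \right)} = - 8 \left(-5\right)^{2} = \left(-8\right) 25 = -200$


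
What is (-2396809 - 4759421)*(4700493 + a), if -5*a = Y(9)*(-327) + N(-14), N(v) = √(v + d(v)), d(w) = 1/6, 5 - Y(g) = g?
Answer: -33635936951622 + 238541*I*√498 ≈ -3.3636e+13 + 5.3233e+6*I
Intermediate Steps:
Y(g) = 5 - g
d(w) = ⅙
N(v) = √(⅙ + v) (N(v) = √(v + ⅙) = √(⅙ + v))
a = -1308/5 - I*√498/30 (a = -((5 - 1*9)*(-327) + √(6 + 36*(-14))/6)/5 = -((5 - 9)*(-327) + √(6 - 504)/6)/5 = -(-4*(-327) + √(-498)/6)/5 = -(1308 + (I*√498)/6)/5 = -(1308 + I*√498/6)/5 = -1308/5 - I*√498/30 ≈ -261.6 - 0.74386*I)
(-2396809 - 4759421)*(4700493 + a) = (-2396809 - 4759421)*(4700493 + (-1308/5 - I*√498/30)) = -7156230*(23501157/5 - I*√498/30) = -33635936951622 + 238541*I*√498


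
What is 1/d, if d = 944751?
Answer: 1/944751 ≈ 1.0585e-6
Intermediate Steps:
1/d = 1/944751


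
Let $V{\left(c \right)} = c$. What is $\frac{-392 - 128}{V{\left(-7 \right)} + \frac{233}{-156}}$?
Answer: $\frac{16224}{265} \approx 61.223$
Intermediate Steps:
$\frac{-392 - 128}{V{\left(-7 \right)} + \frac{233}{-156}} = \frac{-392 - 128}{-7 + \frac{233}{-156}} = - \frac{520}{-7 + 233 \left(- \frac{1}{156}\right)} = - \frac{520}{-7 - \frac{233}{156}} = - \frac{520}{- \frac{1325}{156}} = \left(-520\right) \left(- \frac{156}{1325}\right) = \frac{16224}{265}$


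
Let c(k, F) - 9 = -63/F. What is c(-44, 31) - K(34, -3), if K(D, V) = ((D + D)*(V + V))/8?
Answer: 1797/31 ≈ 57.968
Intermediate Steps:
c(k, F) = 9 - 63/F
K(D, V) = D*V/2 (K(D, V) = ((2*D)*(2*V))*(⅛) = (4*D*V)*(⅛) = D*V/2)
c(-44, 31) - K(34, -3) = (9 - 63/31) - 34*(-3)/2 = (9 - 63*1/31) - 1*(-51) = (9 - 63/31) + 51 = 216/31 + 51 = 1797/31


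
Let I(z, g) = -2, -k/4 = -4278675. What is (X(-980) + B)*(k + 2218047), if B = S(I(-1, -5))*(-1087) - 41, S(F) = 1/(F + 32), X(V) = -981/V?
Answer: -206329202661/140 ≈ -1.4738e+9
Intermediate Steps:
k = 17114700 (k = -4*(-4278675) = 17114700)
S(F) = 1/(32 + F)
B = -2317/30 (B = -1087/(32 - 2) - 41 = -1087/30 - 41 = -2317/30 ≈ -77.233)
(X(-980) + B)*(k + 2218047) = (-981/(-980) - 2317/30)*(17114700 + 2218047) = (-981*(-1/980) - 2317/30)*19332747 = (981/980 - 2317/30)*19332747 = -224123/2940*19332747 = -206329202661/140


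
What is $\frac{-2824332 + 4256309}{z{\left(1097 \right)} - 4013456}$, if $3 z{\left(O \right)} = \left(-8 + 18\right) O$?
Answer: $- \frac{4295931}{12029398} \approx -0.35712$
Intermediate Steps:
$z{\left(O \right)} = \frac{10 O}{3}$ ($z{\left(O \right)} = \frac{\left(-8 + 18\right) O}{3} = \frac{10 O}{3}$)
$\frac{-2824332 + 4256309}{z{\left(1097 \right)} - 4013456} = \frac{-2824332 + 4256309}{\frac{10}{3} \cdot 1097 - 4013456} = \frac{1431977}{\frac{10970}{3} - 4013456} = \frac{1431977}{- \frac{12029398}{3}} = 1431977 \left(- \frac{3}{12029398}\right) = - \frac{4295931}{12029398}$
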